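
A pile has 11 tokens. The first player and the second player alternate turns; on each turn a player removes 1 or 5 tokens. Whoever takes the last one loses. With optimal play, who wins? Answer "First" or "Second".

W/L table (W = player to move can force a win):
i:   0  1  2  3  4  5  6  7  8  9 10 11
     W  L  W  L  W  L  W  L  W  L  W  L
Position 11 is L, so the second player wins.

Second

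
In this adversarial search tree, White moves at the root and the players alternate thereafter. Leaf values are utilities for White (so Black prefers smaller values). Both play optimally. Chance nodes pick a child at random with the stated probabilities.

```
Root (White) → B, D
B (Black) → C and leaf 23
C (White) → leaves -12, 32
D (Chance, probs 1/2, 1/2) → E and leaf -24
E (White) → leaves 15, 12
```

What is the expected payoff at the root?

C (White): max(-12, 32) = 32
B (Black): min(32, 23) = 23
E (White): max(15, 12) = 15
D (Chance): 1/2·15 + 1/2·-24 = -4.5
Root (White): max(23, -4.5) = 23

23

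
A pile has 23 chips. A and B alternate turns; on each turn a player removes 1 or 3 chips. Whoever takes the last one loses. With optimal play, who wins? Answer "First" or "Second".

Mark each pile size as W (mover wins) or L (mover loses):
i:   0  1  2  3  4  5  6  7  8  9 10 11 12 13 14 15 16 17 18 19 20 21 22 23
     W  L  W  L  W  L  W  L  W  L  W  L  W  L  W  L  W  L  W  L  W  L  W  L
Position 23 is L, so the second player wins.

Second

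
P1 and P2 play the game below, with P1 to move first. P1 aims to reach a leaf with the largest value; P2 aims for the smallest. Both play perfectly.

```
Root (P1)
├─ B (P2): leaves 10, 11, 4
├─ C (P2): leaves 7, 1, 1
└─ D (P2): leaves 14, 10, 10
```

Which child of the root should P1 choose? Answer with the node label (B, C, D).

B (P2): min(10, 11, 4) = 4
C (P2): min(7, 1, 1) = 1
D (P2): min(14, 10, 10) = 10
Root (P1): max(4, 1, 10) = 10
P1 picks the child with the highest value: D (value 10).

D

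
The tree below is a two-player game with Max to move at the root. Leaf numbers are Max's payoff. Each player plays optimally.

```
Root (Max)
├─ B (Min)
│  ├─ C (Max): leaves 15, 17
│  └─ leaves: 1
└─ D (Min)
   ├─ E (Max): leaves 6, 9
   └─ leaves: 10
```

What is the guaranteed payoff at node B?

C: max(15, 17) = 17
B: min(17, 1) = 1

1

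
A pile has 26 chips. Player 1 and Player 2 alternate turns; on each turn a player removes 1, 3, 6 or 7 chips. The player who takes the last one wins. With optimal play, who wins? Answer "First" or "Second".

Second

i:   0  1  2  3  4  5  6  7  8  9 10 11 12 13 14 15 16 17 18 19 20 21 22 23 24 25 26
     L  W  L  W  L  W  W  W  W  W  W  W  L  W  L  W  L  W  W  W  W  W  W  W  L  W  L
Position 26 is L, so the second player wins.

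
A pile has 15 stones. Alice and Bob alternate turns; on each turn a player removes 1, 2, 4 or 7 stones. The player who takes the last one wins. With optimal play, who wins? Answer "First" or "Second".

W/L table (W = player to move can force a win):
i:   0  1  2  3  4  5  6  7  8  9 10 11 12 13 14 15
     L  W  W  L  W  W  L  W  W  L  W  W  L  W  W  L
Position 15 is L, so the second player wins.

Second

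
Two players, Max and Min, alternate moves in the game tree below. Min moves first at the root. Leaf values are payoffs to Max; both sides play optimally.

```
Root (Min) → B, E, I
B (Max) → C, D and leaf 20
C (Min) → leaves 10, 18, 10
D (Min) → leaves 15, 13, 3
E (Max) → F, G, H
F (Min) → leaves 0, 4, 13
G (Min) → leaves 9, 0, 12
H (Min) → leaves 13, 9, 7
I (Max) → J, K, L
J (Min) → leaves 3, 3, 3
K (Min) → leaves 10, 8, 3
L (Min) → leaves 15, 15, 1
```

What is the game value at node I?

J: min(3, 3, 3) = 3
K: min(10, 8, 3) = 3
L: min(15, 15, 1) = 1
I: max(3, 3, 1) = 3

3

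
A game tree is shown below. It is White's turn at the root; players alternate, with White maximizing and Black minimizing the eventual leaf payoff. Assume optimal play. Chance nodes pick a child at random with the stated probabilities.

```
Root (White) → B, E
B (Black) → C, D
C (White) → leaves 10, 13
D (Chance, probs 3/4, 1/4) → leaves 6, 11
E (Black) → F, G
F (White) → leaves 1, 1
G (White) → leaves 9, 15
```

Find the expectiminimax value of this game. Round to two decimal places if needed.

7.25

C (White): max(10, 13) = 13
D (Chance): 3/4·6 + 1/4·11 = 7.25
B (Black): min(13, 7.25) = 7.25
F (White): max(1, 1) = 1
G (White): max(9, 15) = 15
E (Black): min(1, 15) = 1
Root (White): max(7.25, 1) = 7.25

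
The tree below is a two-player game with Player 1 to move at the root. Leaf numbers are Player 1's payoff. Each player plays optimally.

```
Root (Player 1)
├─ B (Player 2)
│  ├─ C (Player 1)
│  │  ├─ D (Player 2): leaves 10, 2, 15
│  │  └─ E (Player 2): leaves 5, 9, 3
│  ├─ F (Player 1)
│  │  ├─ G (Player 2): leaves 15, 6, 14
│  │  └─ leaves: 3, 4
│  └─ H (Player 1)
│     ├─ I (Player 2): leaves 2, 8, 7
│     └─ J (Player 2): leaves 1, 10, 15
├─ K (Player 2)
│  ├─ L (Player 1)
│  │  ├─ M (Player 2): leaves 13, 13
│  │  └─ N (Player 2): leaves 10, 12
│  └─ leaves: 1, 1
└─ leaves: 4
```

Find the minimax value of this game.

D (Player 2): min(10, 2, 15) = 2
E (Player 2): min(5, 9, 3) = 3
C (Player 1): max(2, 3) = 3
G (Player 2): min(15, 6, 14) = 6
F (Player 1): max(6, 3, 4) = 6
I (Player 2): min(2, 8, 7) = 2
J (Player 2): min(1, 10, 15) = 1
H (Player 1): max(2, 1) = 2
B (Player 2): min(3, 6, 2) = 2
M (Player 2): min(13, 13) = 13
N (Player 2): min(10, 12) = 10
L (Player 1): max(13, 10) = 13
K (Player 2): min(13, 1, 1) = 1
Root (Player 1): max(2, 1, 4) = 4

4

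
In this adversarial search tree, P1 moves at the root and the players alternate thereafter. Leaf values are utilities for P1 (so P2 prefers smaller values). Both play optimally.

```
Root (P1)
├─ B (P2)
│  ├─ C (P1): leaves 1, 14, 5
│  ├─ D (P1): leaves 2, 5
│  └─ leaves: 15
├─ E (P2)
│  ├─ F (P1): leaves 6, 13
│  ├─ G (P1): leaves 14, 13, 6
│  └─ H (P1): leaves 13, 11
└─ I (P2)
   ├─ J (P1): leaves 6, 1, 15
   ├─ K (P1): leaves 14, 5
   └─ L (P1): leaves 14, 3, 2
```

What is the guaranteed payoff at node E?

F: max(6, 13) = 13
G: max(14, 13, 6) = 14
H: max(13, 11) = 13
E: min(13, 14, 13) = 13

13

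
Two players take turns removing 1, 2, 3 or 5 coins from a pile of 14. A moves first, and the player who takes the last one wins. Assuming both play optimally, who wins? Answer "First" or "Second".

First

Compute winning (W) and losing (L) positions by backward induction:
i:   0  1  2  3  4  5  6  7  8  9 10 11 12 13 14
     L  W  W  W  L  W  W  W  L  W  W  W  L  W  W
Position 14 is W, so the first player wins.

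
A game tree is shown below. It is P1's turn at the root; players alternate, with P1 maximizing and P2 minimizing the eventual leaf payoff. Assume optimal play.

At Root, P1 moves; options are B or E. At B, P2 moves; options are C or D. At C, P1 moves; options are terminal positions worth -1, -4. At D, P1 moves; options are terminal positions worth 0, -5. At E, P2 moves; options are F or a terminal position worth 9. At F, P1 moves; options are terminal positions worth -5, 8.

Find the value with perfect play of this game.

8

C (P1): max(-1, -4) = -1
D (P1): max(0, -5) = 0
B (P2): min(-1, 0) = -1
F (P1): max(-5, 8) = 8
E (P2): min(8, 9) = 8
Root (P1): max(-1, 8) = 8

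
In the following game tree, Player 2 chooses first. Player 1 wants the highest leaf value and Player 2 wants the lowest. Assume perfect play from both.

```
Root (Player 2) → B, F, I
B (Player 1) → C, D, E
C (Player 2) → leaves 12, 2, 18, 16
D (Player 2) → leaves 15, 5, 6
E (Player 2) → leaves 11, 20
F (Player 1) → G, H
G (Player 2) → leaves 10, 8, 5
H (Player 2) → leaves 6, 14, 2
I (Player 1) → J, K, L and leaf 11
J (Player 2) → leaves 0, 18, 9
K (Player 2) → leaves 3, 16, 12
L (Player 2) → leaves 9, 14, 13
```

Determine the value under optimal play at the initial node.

5

C (Player 2): min(12, 2, 18, 16) = 2
D (Player 2): min(15, 5, 6) = 5
E (Player 2): min(11, 20) = 11
B (Player 1): max(2, 5, 11) = 11
G (Player 2): min(10, 8, 5) = 5
H (Player 2): min(6, 14, 2) = 2
F (Player 1): max(5, 2) = 5
J (Player 2): min(0, 18, 9) = 0
K (Player 2): min(3, 16, 12) = 3
L (Player 2): min(9, 14, 13) = 9
I (Player 1): max(0, 3, 9, 11) = 11
Root (Player 2): min(11, 5, 11) = 5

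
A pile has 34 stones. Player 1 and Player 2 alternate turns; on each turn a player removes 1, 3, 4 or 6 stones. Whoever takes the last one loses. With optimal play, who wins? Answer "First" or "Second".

Mark each pile size as W (mover wins) or L (mover loses):
i:   0  1  2  3  4  5  6  7  8  9 10 11 12 13 14 15 16 17 18 19 20 21 22 23 24 25 26 27 28 29 30 31 32 33 34
     W  L  W  L  W  W  W  W  L  W  L  W  W  W  W  L  W  L  W  W  W  W  L  W  L  W  W  W  W  L  W  L  W  W  W
Position 34 is W, so the first player wins.

First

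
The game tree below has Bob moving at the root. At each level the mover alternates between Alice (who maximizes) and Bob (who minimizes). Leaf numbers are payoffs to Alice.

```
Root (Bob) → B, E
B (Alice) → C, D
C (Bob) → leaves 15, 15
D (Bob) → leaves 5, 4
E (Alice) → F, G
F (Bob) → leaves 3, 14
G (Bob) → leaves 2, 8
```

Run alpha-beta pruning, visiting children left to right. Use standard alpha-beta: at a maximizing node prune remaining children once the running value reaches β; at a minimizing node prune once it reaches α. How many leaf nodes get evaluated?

6

C [α=-∞,β=+∞]: v=15
D [α=15,β=+∞]: v=5 after child 1 ≤ α → α-cutoff, skip 1
B [α=-∞,β=+∞]: v=15
F [α=-∞,β=15]: v=3
G [α=3,β=15]: v=2 after child 1 ≤ α → α-cutoff, skip 1
E [α=-∞,β=15]: v=3
Root [α=-∞,β=+∞]: v=3
Leaves evaluated: 6 of 8.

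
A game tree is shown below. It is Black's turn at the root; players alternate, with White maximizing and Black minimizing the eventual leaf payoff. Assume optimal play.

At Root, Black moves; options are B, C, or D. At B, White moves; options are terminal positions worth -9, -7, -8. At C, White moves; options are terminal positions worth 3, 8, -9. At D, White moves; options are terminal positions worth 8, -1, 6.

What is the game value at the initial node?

B (White): max(-9, -7, -8) = -7
C (White): max(3, 8, -9) = 8
D (White): max(8, -1, 6) = 8
Root (Black): min(-7, 8, 8) = -7

-7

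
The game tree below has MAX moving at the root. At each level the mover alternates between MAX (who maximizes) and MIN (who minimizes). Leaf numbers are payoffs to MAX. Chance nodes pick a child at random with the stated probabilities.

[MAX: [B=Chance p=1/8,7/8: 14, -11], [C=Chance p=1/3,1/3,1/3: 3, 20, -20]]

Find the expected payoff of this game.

1

B (Chance): 1/8·14 + 7/8·-11 = -7.88
C (Chance): 1/3·3 + 1/3·20 + 1/3·-20 = 1
Root (MAX): max(-7.88, 1) = 1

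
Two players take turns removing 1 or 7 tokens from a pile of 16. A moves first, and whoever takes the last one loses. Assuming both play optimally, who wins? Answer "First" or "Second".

First

Compute winning (W) and losing (L) positions by backward induction:
i:   0  1  2  3  4  5  6  7  8  9 10 11 12 13 14 15 16
     W  L  W  L  W  L  W  L  W  L  W  L  W  L  W  L  W
Position 16 is W, so the first player wins.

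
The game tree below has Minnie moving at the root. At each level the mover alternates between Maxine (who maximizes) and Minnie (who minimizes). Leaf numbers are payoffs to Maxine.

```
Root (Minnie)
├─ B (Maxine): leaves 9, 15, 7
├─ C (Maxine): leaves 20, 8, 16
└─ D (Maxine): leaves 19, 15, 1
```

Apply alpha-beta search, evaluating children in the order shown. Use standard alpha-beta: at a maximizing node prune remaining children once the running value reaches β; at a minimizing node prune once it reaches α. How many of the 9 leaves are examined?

B [α=-∞,β=+∞]: v=15
C [α=-∞,β=15]: v=20 after child 1 ≥ β → β-cutoff, skip 2
D [α=-∞,β=15]: v=19 after child 1 ≥ β → β-cutoff, skip 2
Root [α=-∞,β=+∞]: v=15
Leaves evaluated: 5 of 9.

5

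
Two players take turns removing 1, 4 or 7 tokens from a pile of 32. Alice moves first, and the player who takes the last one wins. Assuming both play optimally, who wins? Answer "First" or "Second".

i:   0  1  2  3  4  5  6  7  8  9 10 11 12 13 14 15 16 17 18 19 20 21 22 23 24 25 26 27 28 29 30 31 32
     L  W  L  W  W  L  W  W  L  W  L  W  W  L  W  W  L  W  L  W  W  L  W  W  L  W  L  W  W  L  W  W  L
Position 32 is L, so the second player wins.

Second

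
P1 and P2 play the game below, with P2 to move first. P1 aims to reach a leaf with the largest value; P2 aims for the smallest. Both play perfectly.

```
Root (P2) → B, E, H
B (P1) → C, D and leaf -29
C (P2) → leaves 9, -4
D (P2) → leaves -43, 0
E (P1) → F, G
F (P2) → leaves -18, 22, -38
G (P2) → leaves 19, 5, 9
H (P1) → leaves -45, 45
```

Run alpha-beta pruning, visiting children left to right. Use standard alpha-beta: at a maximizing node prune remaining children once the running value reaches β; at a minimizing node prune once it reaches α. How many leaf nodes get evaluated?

12

C [α=-∞,β=+∞]: v=-4
D [α=-4,β=+∞]: v=-43 after child 1 ≤ α → α-cutoff, skip 1
B [α=-∞,β=+∞]: v=-4
F [α=-∞,β=-4]: v=-38
G [α=-38,β=-4]: v=5
E [α=-∞,β=-4]: v=5
H [α=-∞,β=-4]: v=45
Root [α=-∞,β=+∞]: v=-4
Leaves evaluated: 12 of 13.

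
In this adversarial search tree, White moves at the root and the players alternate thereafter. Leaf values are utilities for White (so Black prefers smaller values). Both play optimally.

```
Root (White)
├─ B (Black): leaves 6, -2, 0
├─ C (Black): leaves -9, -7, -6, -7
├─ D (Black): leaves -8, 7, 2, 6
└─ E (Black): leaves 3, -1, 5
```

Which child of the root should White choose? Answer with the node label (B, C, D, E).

E

B (Black): min(6, -2, 0) = -2
C (Black): min(-9, -7, -6, -7) = -9
D (Black): min(-8, 7, 2, 6) = -8
E (Black): min(3, -1, 5) = -1
Root (White): max(-2, -9, -8, -1) = -1
White picks the child with the highest value: E (value -1).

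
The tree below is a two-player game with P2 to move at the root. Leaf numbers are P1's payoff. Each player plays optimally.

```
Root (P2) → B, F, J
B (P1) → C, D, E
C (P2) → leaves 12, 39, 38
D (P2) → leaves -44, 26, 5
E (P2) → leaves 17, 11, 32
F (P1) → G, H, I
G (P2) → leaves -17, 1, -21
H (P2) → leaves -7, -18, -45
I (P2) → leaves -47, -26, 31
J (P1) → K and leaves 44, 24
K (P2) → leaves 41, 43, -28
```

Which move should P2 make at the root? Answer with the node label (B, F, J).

C (P2): min(12, 39, 38) = 12
D (P2): min(-44, 26, 5) = -44
E (P2): min(17, 11, 32) = 11
B (P1): max(12, -44, 11) = 12
G (P2): min(-17, 1, -21) = -21
H (P2): min(-7, -18, -45) = -45
I (P2): min(-47, -26, 31) = -47
F (P1): max(-21, -45, -47) = -21
K (P2): min(41, 43, -28) = -28
J (P1): max(-28, 44, 24) = 44
Root (P2): min(12, -21, 44) = -21
P2 picks the child with the lowest value: F (value -21).

F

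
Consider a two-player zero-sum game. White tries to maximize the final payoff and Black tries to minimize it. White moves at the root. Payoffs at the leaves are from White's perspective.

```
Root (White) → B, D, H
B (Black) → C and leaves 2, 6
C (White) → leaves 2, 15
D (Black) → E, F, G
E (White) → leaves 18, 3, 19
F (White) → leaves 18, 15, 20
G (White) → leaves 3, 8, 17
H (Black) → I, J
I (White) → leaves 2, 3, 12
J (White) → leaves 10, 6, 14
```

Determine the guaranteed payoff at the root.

C (White): max(2, 15) = 15
B (Black): min(15, 2, 6) = 2
E (White): max(18, 3, 19) = 19
F (White): max(18, 15, 20) = 20
G (White): max(3, 8, 17) = 17
D (Black): min(19, 20, 17) = 17
I (White): max(2, 3, 12) = 12
J (White): max(10, 6, 14) = 14
H (Black): min(12, 14) = 12
Root (White): max(2, 17, 12) = 17

17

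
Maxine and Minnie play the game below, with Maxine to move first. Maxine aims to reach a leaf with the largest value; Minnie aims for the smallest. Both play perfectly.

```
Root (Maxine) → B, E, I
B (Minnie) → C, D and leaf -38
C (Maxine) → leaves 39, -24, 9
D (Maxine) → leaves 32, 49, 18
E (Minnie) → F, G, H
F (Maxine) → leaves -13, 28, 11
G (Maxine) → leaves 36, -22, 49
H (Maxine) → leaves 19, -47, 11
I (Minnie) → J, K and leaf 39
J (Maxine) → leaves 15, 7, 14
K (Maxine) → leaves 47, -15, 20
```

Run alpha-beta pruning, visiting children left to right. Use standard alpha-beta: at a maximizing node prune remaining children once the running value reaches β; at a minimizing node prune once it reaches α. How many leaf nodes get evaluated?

16

C [α=-∞,β=+∞]: v=39
D [α=-∞,β=39]: v=49 after child 2 ≥ β → β-cutoff, skip 1
B [α=-∞,β=+∞]: v=-38
F [α=-38,β=+∞]: v=28
G [α=-38,β=28]: v=36 after child 1 ≥ β → β-cutoff, skip 2
H [α=-38,β=28]: v=19
E [α=-38,β=+∞]: v=19
J [α=19,β=+∞]: v=15
I [α=19,β=+∞]: v=15 after child 1 ≤ α → α-cutoff, skip 2
Root [α=-∞,β=+∞]: v=19
Leaves evaluated: 16 of 23.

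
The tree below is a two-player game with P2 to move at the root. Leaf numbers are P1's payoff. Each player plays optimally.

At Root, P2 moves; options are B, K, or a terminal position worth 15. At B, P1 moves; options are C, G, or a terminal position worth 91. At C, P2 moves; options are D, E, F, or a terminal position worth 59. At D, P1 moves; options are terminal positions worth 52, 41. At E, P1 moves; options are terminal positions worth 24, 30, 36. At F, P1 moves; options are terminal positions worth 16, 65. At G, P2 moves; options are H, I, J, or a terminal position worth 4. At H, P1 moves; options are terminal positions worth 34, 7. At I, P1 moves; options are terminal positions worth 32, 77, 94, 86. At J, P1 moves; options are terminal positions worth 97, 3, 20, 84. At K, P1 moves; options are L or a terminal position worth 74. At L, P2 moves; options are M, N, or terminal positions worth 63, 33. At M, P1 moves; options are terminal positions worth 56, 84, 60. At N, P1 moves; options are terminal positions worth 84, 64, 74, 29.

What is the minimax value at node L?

33

M: max(56, 84, 60) = 84
N: max(84, 64, 74, 29) = 84
L: min(84, 84, 63, 33) = 33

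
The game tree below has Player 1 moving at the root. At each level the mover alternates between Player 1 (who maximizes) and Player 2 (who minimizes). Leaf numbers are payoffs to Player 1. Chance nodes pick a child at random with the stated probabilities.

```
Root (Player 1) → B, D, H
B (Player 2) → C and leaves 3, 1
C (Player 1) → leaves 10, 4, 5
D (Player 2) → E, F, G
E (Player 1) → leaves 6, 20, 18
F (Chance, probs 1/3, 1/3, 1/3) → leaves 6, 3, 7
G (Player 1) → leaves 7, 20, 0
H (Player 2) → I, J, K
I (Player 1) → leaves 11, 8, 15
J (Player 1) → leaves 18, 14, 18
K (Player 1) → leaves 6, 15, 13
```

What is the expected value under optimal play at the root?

15

C (Player 1): max(10, 4, 5) = 10
B (Player 2): min(10, 3, 1) = 1
E (Player 1): max(6, 20, 18) = 20
F (Chance): 1/3·6 + 1/3·3 + 1/3·7 = 5.33
G (Player 1): max(7, 20, 0) = 20
D (Player 2): min(20, 5.33, 20) = 5.33
I (Player 1): max(11, 8, 15) = 15
J (Player 1): max(18, 14, 18) = 18
K (Player 1): max(6, 15, 13) = 15
H (Player 2): min(15, 18, 15) = 15
Root (Player 1): max(1, 5.33, 15) = 15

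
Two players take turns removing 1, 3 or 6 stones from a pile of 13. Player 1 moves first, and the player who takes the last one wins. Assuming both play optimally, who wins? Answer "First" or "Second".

Second

Mark each pile size as W (mover wins) or L (mover loses):
i:   0  1  2  3  4  5  6  7  8  9 10 11 12 13
     L  W  L  W  L  W  W  W  W  L  W  L  W  L
Position 13 is L, so the second player wins.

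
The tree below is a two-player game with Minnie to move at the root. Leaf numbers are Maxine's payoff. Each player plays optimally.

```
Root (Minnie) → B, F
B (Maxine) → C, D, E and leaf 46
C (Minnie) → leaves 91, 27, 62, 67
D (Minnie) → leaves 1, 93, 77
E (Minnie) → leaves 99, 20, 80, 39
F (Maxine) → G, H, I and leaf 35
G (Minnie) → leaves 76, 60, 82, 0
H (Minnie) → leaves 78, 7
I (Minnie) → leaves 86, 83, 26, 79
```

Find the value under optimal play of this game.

35

C (Minnie): min(91, 27, 62, 67) = 27
D (Minnie): min(1, 93, 77) = 1
E (Minnie): min(99, 20, 80, 39) = 20
B (Maxine): max(27, 1, 20, 46) = 46
G (Minnie): min(76, 60, 82, 0) = 0
H (Minnie): min(78, 7) = 7
I (Minnie): min(86, 83, 26, 79) = 26
F (Maxine): max(0, 7, 26, 35) = 35
Root (Minnie): min(46, 35) = 35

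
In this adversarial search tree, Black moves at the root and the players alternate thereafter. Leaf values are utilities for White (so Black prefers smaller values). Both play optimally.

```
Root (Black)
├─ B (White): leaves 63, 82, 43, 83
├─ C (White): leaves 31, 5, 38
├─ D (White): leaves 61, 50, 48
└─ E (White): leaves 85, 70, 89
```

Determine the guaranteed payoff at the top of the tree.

38

B (White): max(63, 82, 43, 83) = 83
C (White): max(31, 5, 38) = 38
D (White): max(61, 50, 48) = 61
E (White): max(85, 70, 89) = 89
Root (Black): min(83, 38, 61, 89) = 38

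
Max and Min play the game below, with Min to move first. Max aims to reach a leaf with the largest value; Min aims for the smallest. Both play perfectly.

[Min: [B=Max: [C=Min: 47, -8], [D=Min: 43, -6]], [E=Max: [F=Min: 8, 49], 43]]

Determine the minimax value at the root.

C (Min): min(47, -8) = -8
D (Min): min(43, -6) = -6
B (Max): max(-8, -6) = -6
F (Min): min(8, 49) = 8
E (Max): max(8, 43) = 43
Root (Min): min(-6, 43) = -6

-6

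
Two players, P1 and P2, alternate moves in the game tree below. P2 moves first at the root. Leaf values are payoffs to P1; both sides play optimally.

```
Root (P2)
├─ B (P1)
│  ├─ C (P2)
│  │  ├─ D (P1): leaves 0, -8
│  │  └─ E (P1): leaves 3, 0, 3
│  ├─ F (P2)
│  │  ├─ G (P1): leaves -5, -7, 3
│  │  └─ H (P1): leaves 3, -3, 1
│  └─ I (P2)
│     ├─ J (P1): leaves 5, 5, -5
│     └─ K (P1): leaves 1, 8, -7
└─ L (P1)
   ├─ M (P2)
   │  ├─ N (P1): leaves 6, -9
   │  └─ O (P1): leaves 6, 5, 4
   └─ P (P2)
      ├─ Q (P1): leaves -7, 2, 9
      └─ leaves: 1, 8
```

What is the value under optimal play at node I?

5

J: max(5, 5, -5) = 5
K: max(1, 8, -7) = 8
I: min(5, 8) = 5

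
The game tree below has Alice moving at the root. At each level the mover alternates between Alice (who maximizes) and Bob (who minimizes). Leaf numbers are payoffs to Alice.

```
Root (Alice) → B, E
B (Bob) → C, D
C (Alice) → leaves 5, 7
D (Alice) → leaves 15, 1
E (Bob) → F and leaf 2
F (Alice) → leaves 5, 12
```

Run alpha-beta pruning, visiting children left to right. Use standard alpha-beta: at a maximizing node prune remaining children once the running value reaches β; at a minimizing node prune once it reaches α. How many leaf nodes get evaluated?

6

C [α=-∞,β=+∞]: v=7
D [α=-∞,β=7]: v=15 after child 1 ≥ β → β-cutoff, skip 1
B [α=-∞,β=+∞]: v=7
F [α=7,β=+∞]: v=12
E [α=7,β=+∞]: v=2
Root [α=-∞,β=+∞]: v=7
Leaves evaluated: 6 of 7.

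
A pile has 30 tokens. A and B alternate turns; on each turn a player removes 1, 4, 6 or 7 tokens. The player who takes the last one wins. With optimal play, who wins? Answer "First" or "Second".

First

Compute winning (W) and losing (L) positions by backward induction:
i:   0  1  2  3  4  5  6  7  8  9 10 11 12 13 14 15 16 17 18 19 20 21 22 23 24 25 26 27 28 29 30
     L  W  L  W  W  L  W  W  W  W  L  W  W  L  W  L  W  W  L  W  W  W  W  L  W  W  L  W  L  W  W
Position 30 is W, so the first player wins.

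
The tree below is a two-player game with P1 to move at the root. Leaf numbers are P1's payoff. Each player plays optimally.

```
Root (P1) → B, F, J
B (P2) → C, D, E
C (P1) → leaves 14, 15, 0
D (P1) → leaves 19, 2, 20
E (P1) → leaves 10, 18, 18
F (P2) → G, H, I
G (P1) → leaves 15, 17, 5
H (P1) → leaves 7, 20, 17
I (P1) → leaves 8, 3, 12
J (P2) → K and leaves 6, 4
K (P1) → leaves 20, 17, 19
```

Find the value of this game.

15

C (P1): max(14, 15, 0) = 15
D (P1): max(19, 2, 20) = 20
E (P1): max(10, 18, 18) = 18
B (P2): min(15, 20, 18) = 15
G (P1): max(15, 17, 5) = 17
H (P1): max(7, 20, 17) = 20
I (P1): max(8, 3, 12) = 12
F (P2): min(17, 20, 12) = 12
K (P1): max(20, 17, 19) = 20
J (P2): min(20, 6, 4) = 4
Root (P1): max(15, 12, 4) = 15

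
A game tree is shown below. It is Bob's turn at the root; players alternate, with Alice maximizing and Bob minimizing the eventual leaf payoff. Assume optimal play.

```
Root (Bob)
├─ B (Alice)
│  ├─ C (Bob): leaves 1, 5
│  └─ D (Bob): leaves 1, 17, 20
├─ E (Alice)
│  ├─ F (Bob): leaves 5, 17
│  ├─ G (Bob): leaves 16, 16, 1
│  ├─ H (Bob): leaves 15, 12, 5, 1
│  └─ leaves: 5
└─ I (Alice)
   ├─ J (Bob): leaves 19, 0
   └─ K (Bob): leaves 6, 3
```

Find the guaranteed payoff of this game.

1

C (Bob): min(1, 5) = 1
D (Bob): min(1, 17, 20) = 1
B (Alice): max(1, 1) = 1
F (Bob): min(5, 17) = 5
G (Bob): min(16, 16, 1) = 1
H (Bob): min(15, 12, 5, 1) = 1
E (Alice): max(5, 1, 1, 5) = 5
J (Bob): min(19, 0) = 0
K (Bob): min(6, 3) = 3
I (Alice): max(0, 3) = 3
Root (Bob): min(1, 5, 3) = 1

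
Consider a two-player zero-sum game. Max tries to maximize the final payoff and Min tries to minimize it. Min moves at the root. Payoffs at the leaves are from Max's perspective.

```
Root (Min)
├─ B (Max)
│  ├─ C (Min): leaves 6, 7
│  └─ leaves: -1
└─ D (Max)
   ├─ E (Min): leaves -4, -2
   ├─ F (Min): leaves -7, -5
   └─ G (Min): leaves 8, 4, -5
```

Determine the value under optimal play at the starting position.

-4

C (Min): min(6, 7) = 6
B (Max): max(6, -1) = 6
E (Min): min(-4, -2) = -4
F (Min): min(-7, -5) = -7
G (Min): min(8, 4, -5) = -5
D (Max): max(-4, -7, -5) = -4
Root (Min): min(6, -4) = -4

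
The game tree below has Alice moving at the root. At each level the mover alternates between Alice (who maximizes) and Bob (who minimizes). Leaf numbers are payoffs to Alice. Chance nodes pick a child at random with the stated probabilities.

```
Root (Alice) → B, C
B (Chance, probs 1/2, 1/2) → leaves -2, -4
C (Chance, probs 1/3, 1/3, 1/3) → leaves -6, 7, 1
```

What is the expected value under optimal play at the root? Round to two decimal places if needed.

B (Chance): 1/2·-2 + 1/2·-4 = -3
C (Chance): 1/3·-6 + 1/3·7 + 1/3·1 = 0.67
Root (Alice): max(-3, 0.67) = 0.67

0.67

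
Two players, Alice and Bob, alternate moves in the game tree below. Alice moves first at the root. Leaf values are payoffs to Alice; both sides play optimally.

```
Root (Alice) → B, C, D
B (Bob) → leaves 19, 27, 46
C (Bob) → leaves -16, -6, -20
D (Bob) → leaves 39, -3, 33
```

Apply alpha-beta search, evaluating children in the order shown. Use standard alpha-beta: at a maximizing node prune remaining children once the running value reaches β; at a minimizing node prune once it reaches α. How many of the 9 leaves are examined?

B [α=-∞,β=+∞]: v=19
C [α=19,β=+∞]: v=-16 after child 1 ≤ α → α-cutoff, skip 2
D [α=19,β=+∞]: v=-3 after child 2 ≤ α → α-cutoff, skip 1
Root [α=-∞,β=+∞]: v=19
Leaves evaluated: 6 of 9.

6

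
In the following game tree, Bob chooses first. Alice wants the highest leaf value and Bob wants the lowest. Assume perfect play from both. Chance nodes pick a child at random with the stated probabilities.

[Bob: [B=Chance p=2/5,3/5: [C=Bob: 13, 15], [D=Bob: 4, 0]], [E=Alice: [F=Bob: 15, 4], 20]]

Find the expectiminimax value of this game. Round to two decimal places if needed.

C (Bob): min(13, 15) = 13
D (Bob): min(4, 0) = 0
B (Chance): 2/5·13 + 3/5·0 = 5.2
F (Bob): min(15, 4) = 4
E (Alice): max(4, 20) = 20
Root (Bob): min(5.2, 20) = 5.2

5.2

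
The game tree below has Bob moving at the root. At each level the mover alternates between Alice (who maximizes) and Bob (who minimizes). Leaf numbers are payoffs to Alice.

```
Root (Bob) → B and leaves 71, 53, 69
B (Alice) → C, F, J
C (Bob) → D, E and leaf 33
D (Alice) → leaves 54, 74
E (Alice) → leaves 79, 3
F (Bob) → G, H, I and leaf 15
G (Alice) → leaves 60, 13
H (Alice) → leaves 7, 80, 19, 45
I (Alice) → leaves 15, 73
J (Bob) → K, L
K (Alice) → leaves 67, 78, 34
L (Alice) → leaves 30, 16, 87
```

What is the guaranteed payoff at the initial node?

53

D (Alice): max(54, 74) = 74
E (Alice): max(79, 3) = 79
C (Bob): min(74, 79, 33) = 33
G (Alice): max(60, 13) = 60
H (Alice): max(7, 80, 19, 45) = 80
I (Alice): max(15, 73) = 73
F (Bob): min(60, 80, 73, 15) = 15
K (Alice): max(67, 78, 34) = 78
L (Alice): max(30, 16, 87) = 87
J (Bob): min(78, 87) = 78
B (Alice): max(33, 15, 78) = 78
Root (Bob): min(78, 71, 53, 69) = 53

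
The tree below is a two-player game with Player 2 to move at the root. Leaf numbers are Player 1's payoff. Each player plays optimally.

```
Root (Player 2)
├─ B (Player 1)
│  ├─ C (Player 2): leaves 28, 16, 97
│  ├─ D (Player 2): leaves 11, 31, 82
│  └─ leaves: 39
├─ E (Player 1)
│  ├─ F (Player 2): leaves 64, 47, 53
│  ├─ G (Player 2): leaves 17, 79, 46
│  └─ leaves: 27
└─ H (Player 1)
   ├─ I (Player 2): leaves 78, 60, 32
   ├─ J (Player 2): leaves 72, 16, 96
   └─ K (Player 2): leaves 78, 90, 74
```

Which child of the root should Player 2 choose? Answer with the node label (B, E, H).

C (Player 2): min(28, 16, 97) = 16
D (Player 2): min(11, 31, 82) = 11
B (Player 1): max(16, 11, 39) = 39
F (Player 2): min(64, 47, 53) = 47
G (Player 2): min(17, 79, 46) = 17
E (Player 1): max(47, 17, 27) = 47
I (Player 2): min(78, 60, 32) = 32
J (Player 2): min(72, 16, 96) = 16
K (Player 2): min(78, 90, 74) = 74
H (Player 1): max(32, 16, 74) = 74
Root (Player 2): min(39, 47, 74) = 39
Player 2 picks the child with the lowest value: B (value 39).

B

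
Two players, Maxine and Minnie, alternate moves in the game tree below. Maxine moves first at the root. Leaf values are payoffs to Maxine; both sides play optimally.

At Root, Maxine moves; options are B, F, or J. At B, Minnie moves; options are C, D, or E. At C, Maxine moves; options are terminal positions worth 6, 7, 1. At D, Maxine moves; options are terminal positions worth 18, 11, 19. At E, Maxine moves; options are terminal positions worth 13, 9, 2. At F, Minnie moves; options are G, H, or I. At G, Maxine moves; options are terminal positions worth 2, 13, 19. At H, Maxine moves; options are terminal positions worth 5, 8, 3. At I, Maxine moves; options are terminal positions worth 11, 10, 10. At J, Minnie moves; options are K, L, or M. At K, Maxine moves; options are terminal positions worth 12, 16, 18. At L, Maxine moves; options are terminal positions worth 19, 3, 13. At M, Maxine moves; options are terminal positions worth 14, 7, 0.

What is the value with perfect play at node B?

C: max(6, 7, 1) = 7
D: max(18, 11, 19) = 19
E: max(13, 9, 2) = 13
B: min(7, 19, 13) = 7

7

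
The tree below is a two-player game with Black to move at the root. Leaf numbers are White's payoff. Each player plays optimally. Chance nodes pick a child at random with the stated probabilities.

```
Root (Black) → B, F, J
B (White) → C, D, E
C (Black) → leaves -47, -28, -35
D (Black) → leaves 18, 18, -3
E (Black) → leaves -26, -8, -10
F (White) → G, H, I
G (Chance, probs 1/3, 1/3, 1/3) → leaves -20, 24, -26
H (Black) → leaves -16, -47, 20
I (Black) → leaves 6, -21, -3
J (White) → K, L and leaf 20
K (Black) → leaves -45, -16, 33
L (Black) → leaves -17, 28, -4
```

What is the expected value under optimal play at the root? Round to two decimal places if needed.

-7.33

C (Black): min(-47, -28, -35) = -47
D (Black): min(18, 18, -3) = -3
E (Black): min(-26, -8, -10) = -26
B (White): max(-47, -3, -26) = -3
G (Chance): 1/3·-20 + 1/3·24 + 1/3·-26 = -7.33
H (Black): min(-16, -47, 20) = -47
I (Black): min(6, -21, -3) = -21
F (White): max(-7.33, -47, -21) = -7.33
K (Black): min(-45, -16, 33) = -45
L (Black): min(-17, 28, -4) = -17
J (White): max(-45, -17, 20) = 20
Root (Black): min(-3, -7.33, 20) = -7.33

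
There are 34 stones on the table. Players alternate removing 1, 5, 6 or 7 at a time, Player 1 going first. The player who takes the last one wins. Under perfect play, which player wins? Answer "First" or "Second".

First

Compute winning (W) and losing (L) positions by backward induction:
i:   0  1  2  3  4  5  6  7  8  9 10 11 12 13 14 15 16 17 18 19 20 21 22 23 24 25 26 27 28 29 30 31 32 33 34
     L  W  L  W  L  W  W  W  W  W  W  W  L  W  L  W  L  W  W  W  W  W  W  W  L  W  L  W  L  W  W  W  W  W  W
Position 34 is W, so the first player wins.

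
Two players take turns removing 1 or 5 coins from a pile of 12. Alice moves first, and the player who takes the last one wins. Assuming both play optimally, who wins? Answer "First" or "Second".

Second

Compute winning (W) and losing (L) positions by backward induction:
i:   0  1  2  3  4  5  6  7  8  9 10 11 12
     L  W  L  W  L  W  L  W  L  W  L  W  L
Position 12 is L, so the second player wins.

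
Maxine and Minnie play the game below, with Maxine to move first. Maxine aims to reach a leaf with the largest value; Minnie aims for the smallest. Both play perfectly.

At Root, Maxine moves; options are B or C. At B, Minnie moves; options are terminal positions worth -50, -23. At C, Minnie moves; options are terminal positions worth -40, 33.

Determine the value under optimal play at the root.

-40

B (Minnie): min(-50, -23) = -50
C (Minnie): min(-40, 33) = -40
Root (Maxine): max(-50, -40) = -40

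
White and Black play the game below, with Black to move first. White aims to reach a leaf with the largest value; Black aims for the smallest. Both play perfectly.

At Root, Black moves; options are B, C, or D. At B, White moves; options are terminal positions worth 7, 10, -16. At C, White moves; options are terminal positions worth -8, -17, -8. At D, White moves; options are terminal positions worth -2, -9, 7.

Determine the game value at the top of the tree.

B (White): max(7, 10, -16) = 10
C (White): max(-8, -17, -8) = -8
D (White): max(-2, -9, 7) = 7
Root (Black): min(10, -8, 7) = -8

-8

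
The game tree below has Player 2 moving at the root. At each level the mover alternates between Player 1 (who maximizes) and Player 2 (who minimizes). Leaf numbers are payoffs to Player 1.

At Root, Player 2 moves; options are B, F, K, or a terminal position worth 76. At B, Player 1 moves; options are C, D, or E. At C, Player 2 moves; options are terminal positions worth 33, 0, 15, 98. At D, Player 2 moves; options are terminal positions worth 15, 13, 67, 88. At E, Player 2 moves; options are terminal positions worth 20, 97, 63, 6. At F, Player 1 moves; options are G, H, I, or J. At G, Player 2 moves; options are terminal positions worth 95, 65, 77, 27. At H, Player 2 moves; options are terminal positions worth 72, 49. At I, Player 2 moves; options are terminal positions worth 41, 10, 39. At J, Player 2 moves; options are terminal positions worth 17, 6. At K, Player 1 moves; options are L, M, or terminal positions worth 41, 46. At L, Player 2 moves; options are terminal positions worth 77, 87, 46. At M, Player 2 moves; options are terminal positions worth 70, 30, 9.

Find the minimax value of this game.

C (Player 2): min(33, 0, 15, 98) = 0
D (Player 2): min(15, 13, 67, 88) = 13
E (Player 2): min(20, 97, 63, 6) = 6
B (Player 1): max(0, 13, 6) = 13
G (Player 2): min(95, 65, 77, 27) = 27
H (Player 2): min(72, 49) = 49
I (Player 2): min(41, 10, 39) = 10
J (Player 2): min(17, 6) = 6
F (Player 1): max(27, 49, 10, 6) = 49
L (Player 2): min(77, 87, 46) = 46
M (Player 2): min(70, 30, 9) = 9
K (Player 1): max(46, 9, 41, 46) = 46
Root (Player 2): min(13, 49, 46, 76) = 13

13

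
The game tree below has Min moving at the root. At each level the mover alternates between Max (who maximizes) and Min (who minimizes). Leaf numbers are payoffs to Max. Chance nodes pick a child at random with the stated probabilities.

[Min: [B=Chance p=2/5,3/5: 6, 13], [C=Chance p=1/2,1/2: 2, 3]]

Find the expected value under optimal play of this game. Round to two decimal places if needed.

B (Chance): 2/5·6 + 3/5·13 = 10.2
C (Chance): 1/2·2 + 1/2·3 = 2.5
Root (Min): min(10.2, 2.5) = 2.5

2.5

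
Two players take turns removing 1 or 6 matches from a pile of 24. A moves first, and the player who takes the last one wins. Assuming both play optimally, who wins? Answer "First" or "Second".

W/L table (W = player to move can force a win):
i:   0  1  2  3  4  5  6  7  8  9 10 11 12 13 14 15 16 17 18 19 20 21 22 23 24
     L  W  L  W  L  W  W  L  W  L  W  L  W  W  L  W  L  W  L  W  W  L  W  L  W
Position 24 is W, so the first player wins.

First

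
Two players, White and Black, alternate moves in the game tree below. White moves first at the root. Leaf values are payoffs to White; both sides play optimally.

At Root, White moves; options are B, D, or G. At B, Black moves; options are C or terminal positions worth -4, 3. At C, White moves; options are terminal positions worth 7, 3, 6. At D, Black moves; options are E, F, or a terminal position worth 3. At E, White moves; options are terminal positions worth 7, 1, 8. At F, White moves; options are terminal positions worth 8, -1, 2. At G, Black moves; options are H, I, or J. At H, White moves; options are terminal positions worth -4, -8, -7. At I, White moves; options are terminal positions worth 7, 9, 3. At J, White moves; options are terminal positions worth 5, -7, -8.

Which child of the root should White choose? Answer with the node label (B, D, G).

D

C (White): max(7, 3, 6) = 7
B (Black): min(7, -4, 3) = -4
E (White): max(7, 1, 8) = 8
F (White): max(8, -1, 2) = 8
D (Black): min(8, 8, 3) = 3
H (White): max(-4, -8, -7) = -4
I (White): max(7, 9, 3) = 9
J (White): max(5, -7, -8) = 5
G (Black): min(-4, 9, 5) = -4
Root (White): max(-4, 3, -4) = 3
White picks the child with the highest value: D (value 3).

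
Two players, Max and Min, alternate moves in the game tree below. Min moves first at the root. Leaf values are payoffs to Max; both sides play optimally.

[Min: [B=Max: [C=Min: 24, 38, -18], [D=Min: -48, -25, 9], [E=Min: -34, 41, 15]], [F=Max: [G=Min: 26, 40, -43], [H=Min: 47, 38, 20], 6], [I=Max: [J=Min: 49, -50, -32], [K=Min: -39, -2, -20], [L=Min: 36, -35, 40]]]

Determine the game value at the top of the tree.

-35

C (Min): min(24, 38, -18) = -18
D (Min): min(-48, -25, 9) = -48
E (Min): min(-34, 41, 15) = -34
B (Max): max(-18, -48, -34) = -18
G (Min): min(26, 40, -43) = -43
H (Min): min(47, 38, 20) = 20
F (Max): max(-43, 20, 6) = 20
J (Min): min(49, -50, -32) = -50
K (Min): min(-39, -2, -20) = -39
L (Min): min(36, -35, 40) = -35
I (Max): max(-50, -39, -35) = -35
Root (Min): min(-18, 20, -35) = -35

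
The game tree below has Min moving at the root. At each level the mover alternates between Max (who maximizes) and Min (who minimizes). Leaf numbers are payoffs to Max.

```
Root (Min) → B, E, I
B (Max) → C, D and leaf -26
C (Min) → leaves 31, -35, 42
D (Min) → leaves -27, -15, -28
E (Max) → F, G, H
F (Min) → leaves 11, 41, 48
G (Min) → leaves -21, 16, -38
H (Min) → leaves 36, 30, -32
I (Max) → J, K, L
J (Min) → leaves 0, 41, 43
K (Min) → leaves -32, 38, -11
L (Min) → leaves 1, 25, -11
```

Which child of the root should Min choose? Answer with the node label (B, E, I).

B

C (Min): min(31, -35, 42) = -35
D (Min): min(-27, -15, -28) = -28
B (Max): max(-35, -28, -26) = -26
F (Min): min(11, 41, 48) = 11
G (Min): min(-21, 16, -38) = -38
H (Min): min(36, 30, -32) = -32
E (Max): max(11, -38, -32) = 11
J (Min): min(0, 41, 43) = 0
K (Min): min(-32, 38, -11) = -32
L (Min): min(1, 25, -11) = -11
I (Max): max(0, -32, -11) = 0
Root (Min): min(-26, 11, 0) = -26
Min picks the child with the lowest value: B (value -26).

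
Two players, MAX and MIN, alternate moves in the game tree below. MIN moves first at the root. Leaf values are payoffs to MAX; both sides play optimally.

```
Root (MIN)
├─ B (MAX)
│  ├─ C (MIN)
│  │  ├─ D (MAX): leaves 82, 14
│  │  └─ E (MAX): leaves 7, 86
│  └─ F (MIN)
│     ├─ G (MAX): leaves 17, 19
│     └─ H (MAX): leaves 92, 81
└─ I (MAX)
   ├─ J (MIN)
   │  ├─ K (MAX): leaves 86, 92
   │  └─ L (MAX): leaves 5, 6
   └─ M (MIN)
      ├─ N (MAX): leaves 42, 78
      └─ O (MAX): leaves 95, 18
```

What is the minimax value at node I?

78

K: max(86, 92) = 92
L: max(5, 6) = 6
J: min(92, 6) = 6
N: max(42, 78) = 78
O: max(95, 18) = 95
M: min(78, 95) = 78
I: max(6, 78) = 78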